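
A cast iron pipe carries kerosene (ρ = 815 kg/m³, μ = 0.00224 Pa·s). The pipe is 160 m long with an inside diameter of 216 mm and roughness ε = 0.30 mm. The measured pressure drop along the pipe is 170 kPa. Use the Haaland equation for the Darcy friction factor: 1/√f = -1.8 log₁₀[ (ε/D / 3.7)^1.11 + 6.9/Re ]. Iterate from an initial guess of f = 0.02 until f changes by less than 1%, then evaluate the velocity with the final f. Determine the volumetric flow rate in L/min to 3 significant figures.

Q ≈ 11200 L/min

Rearranging Darcy-Weisbach: V = √(2·ΔP·D/(f·L·ρ)). With ε/D = 0.0003/0.216 = 0.00139, iterate starting from f = 0.02:
  f = 0.02 → V = √(2·1.7e+05·0.216/(0.02·160·815)) = 5.307 m/s; Re = ρVD/μ = 4.17e+05; f → 0.02184
  f = 0.02184 → V = 5.078 m/s; Re = 3.991e+05; f → 0.02186
Converged (Δf/f < 1%). With the final f = 0.02186: V = √(2·1.7e+05·0.216/(0.02186·160·815)) = 5.075 m/s.
Q = V·A = 5.075·(π/4·0.216²) = 0.186 m³/s = 11200 L/min.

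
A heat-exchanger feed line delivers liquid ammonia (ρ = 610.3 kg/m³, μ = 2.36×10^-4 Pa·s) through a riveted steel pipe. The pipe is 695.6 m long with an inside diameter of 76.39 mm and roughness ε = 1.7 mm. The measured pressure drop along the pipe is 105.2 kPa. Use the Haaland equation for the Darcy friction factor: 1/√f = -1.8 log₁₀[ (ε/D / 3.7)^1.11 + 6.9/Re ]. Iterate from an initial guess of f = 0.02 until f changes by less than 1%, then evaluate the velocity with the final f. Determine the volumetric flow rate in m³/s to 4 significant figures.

Q ≈ 0.003949 m³/s

Rearranging Darcy-Weisbach: V = √(2·ΔP·D/(f·L·ρ)). With ε/D = 0.0017/0.07639 = 0.0223, iterate starting from f = 0.02:
  f = 0.02 → V = √(2·1.052e+05·0.07639/(0.02·695.6·610.3)) = 1.376 m/s; Re = ρVD/μ = 2.718e+05; f → 0.05092
  f = 0.05092 → V = 0.8622 m/s; Re = 1.703e+05; f → 0.051
Converged (Δf/f < 1%). With the final f = 0.051: V = √(2·1.052e+05·0.07639/(0.051·695.6·610.3)) = 0.8616 m/s.
Q = V·A = 0.8616·(π/4·0.07639²) = 0.003949 m³/s = 0.003949 m³/s.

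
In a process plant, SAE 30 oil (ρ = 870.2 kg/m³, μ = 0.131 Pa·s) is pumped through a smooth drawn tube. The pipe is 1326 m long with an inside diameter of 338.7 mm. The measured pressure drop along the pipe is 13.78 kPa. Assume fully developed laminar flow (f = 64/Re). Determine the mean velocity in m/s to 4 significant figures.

V ≈ 0.2844 m/s

For laminar flow, f = 64/Re with Re = ρVD/μ, so Darcy-Weisbach reduces to ΔP = 32μLV/D². Solving for V: V = ΔP·D²/(32μL) = 1.378e+04·(0.3387)²/(32·0.131·1326) = 0.2844 m/s.
Check: Re = ρVD/μ = 870.2·0.2844·0.3387/0.131 = 639.8 < 2300, so the laminar assumption holds.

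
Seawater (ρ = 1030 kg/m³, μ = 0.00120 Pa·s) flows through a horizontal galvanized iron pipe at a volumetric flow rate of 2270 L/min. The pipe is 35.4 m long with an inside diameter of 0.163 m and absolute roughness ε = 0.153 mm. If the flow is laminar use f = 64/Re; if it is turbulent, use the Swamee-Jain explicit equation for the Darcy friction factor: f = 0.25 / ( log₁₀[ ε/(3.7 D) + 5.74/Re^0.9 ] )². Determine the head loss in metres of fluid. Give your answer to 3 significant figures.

Q = 2270 L/min = 2270/60000 = 0.03783 m³/s.
Cross-sectional area A = πD²/4 = π(0.163)²/4 = 0.02087 m²; mean velocity V = Q/A = 0.03783/0.02087 = 1.813 m/s.
Reynolds number Re = ρVD/μ = 1030 · 1.813 · 0.163 / 0.0012 = 2.537e+05.
Re > 4000 → turbulent. Relative roughness ε/D = 0.000153/0.163 = 0.000939. Swamee-Jain: f = 0.25/(log₁₀[0.000939/3.7 + 5.74/2.537e+05^0.9])² = 0.25/(log₁₀[0.000254 + 7.85e-05])² = 0.25/(-3.479)² = 0.02066.
Darcy-Weisbach: ΔP = f(L/D)(ρV²/2) = 0.02066·(35.4/0.163)·(1030·1.813²/2) = 0.02066·217.2·1693 = 7596 Pa.
Head loss h_f = ΔP/(ρg) = 7596/(1030·9.81) = 0.752 m.

h_f ≈ 0.752 m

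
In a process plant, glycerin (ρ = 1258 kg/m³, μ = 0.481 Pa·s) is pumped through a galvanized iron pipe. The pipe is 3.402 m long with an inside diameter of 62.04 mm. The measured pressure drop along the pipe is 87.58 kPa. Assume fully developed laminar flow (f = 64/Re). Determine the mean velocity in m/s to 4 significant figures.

For laminar flow, f = 64/Re with Re = ρVD/μ, so Darcy-Weisbach reduces to ΔP = 32μLV/D². Solving for V: V = ΔP·D²/(32μL) = 8.758e+04·(0.06204)²/(32·0.481·3.402) = 6.438 m/s.
Check: Re = ρVD/μ = 1258·6.438·0.06204/0.481 = 1045 < 2300, so the laminar assumption holds.

V ≈ 6.438 m/s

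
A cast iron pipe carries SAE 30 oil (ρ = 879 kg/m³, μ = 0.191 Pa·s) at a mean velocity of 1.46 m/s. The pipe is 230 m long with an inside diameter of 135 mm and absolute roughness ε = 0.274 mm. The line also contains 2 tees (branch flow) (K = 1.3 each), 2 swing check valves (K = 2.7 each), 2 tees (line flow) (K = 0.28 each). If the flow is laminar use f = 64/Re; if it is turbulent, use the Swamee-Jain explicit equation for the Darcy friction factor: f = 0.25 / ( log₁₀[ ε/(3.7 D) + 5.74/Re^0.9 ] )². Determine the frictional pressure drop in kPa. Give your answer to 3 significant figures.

ΔP ≈ 121 kPa

Reynolds number Re = ρVD/μ = 879 · 1.46 · 0.135 / 0.191 = 907.1.
Re < 2300 → laminar flow, so f = 64/Re = 64/907.1 = 0.07056 (the turbulent correlation is not needed).
Total minor-loss coefficient ΣK = 2·1.3 + 2·2.7 + 2·0.28 = 8.56.
ΔP = [f·L/D + ΣK]·(ρV²/2) = [0.07056·230/0.135 + 8.56]·(879·1.46²/2) = [120.2 + 8.56]·936.8 = 1.206e+05 Pa.
ΔP = 1.206e+05 Pa = 121 kPa.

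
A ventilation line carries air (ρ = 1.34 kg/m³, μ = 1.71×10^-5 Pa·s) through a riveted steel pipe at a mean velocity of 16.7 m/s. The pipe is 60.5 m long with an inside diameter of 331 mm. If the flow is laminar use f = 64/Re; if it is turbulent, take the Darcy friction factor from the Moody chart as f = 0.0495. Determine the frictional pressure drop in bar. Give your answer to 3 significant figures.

ΔP ≈ 0.0169 bar

Reynolds number Re = ρVD/μ = 1.34 · 16.7 · 0.331 / 1.71e-05 = 4.332e+05.
Re > 4000 → turbulent; use the Moody-chart value f = 0.0495.
Darcy-Weisbach: ΔP = f(L/D)(ρV²/2) = 0.0495·(60.5/0.331)·(1.34·16.7²/2) = 0.0495·182.8·186.9 = 1691 Pa.
ΔP = 1691 Pa = 0.0169 bar.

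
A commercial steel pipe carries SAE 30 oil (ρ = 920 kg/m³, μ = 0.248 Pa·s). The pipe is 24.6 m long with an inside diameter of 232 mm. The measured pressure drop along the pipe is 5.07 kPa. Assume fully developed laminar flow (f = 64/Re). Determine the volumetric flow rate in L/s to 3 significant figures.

Q ≈ 59.1 L/s

For laminar flow, f = 64/Re with Re = ρVD/μ, so Darcy-Weisbach reduces to ΔP = 32μLV/D². Solving for V: V = ΔP·D²/(32μL) = 5070·(0.232)²/(32·0.248·24.6) = 1.398 m/s.
Check: Re = ρVD/μ = 920·1.398·0.232/0.248 = 1203 < 2300, so the laminar assumption holds.
Q = V·A = 1.398·(π/4·0.232²) = 0.05909 m³/s = 59.1 L/s.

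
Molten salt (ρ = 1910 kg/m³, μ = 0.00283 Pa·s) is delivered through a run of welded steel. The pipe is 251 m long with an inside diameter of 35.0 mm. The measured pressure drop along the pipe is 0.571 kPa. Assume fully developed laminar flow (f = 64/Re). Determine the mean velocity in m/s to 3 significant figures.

V ≈ 0.0308 m/s

For laminar flow, f = 64/Re with Re = ρVD/μ, so Darcy-Weisbach reduces to ΔP = 32μLV/D². Solving for V: V = ΔP·D²/(32μL) = 571·(0.035)²/(32·0.00283·251) = 0.03077 m/s.
Check: Re = ρVD/μ = 1910·0.03077·0.035/0.00283 = 726.9 < 2300, so the laminar assumption holds.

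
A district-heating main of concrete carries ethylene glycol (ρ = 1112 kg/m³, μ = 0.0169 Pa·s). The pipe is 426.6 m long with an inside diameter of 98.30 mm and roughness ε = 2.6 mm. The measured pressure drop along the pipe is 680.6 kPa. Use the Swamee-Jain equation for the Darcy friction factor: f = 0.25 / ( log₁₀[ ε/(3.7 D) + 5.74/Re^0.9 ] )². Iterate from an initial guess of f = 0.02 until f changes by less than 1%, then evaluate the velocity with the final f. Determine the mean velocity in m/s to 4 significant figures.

V ≈ 2.216 m/s

Rearranging Darcy-Weisbach: V = √(2·ΔP·D/(f·L·ρ)). With ε/D = 0.0026/0.0983 = 0.0264, iterate starting from f = 0.02:
  f = 0.02 → V = √(2·6.806e+05·0.0983/(0.02·426.6·1112)) = 3.755 m/s; Re = ρVD/μ = 2.429e+04; f → 0.05626
  f = 0.05626 → V = 2.239 m/s; Re = 1.448e+04; f → 0.05739
  f = 0.05739 → V = 2.217 m/s; Re = 1.434e+04; f → 0.05742
Converged (Δf/f < 1%). With the final f = 0.05742: V = √(2·6.806e+05·0.0983/(0.05742·426.6·1112)) = 2.216 m/s.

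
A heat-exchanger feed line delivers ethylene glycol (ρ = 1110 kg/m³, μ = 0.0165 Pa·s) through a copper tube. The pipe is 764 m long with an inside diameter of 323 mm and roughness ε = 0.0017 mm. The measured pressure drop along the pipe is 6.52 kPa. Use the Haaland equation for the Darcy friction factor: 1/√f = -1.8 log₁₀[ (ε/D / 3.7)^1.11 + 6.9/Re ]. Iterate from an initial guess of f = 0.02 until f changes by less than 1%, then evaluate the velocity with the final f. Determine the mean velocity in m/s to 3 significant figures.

Rearranging Darcy-Weisbach: V = √(2·ΔP·D/(f·L·ρ)). With ε/D = 1.7e-06/0.323 = 5.26e-06, iterate starting from f = 0.02:
  f = 0.02 → V = √(2·6520·0.323/(0.02·764·1110)) = 0.4983 m/s; Re = ρVD/μ = 1.083e+04; f → 0.03023
  f = 0.03023 → V = 0.4054 m/s; Re = 8808; f → 0.032
  f = 0.032 → V = 0.394 m/s; Re = 8561; f → 0.03225
Converged (Δf/f < 1%). With the final f = 0.03225: V = √(2·6520·0.323/(0.03225·764·1110)) = 0.3924 m/s.

V ≈ 0.392 m/s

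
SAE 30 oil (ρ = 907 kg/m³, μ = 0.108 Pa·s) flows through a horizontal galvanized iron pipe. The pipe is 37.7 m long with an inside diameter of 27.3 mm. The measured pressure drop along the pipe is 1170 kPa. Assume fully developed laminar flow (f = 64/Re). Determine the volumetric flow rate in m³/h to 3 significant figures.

For laminar flow, f = 64/Re with Re = ρVD/μ, so Darcy-Weisbach reduces to ΔP = 32μLV/D². Solving for V: V = ΔP·D²/(32μL) = 1.17e+06·(0.0273)²/(32·0.108·37.7) = 6.693 m/s.
Check: Re = ρVD/μ = 907·6.693·0.0273/0.108 = 1534 < 2300, so the laminar assumption holds.
Q = V·A = 6.693·(π/4·0.0273²) = 0.003918 m³/s = 14.1 m³/h.

Q ≈ 14.1 m³/h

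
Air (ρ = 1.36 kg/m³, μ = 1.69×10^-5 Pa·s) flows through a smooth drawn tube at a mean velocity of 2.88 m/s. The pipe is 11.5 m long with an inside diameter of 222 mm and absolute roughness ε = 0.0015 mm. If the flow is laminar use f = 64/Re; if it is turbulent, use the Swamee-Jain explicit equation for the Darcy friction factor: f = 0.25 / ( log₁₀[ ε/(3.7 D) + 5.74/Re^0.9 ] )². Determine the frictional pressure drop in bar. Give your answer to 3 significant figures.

Reynolds number Re = ρVD/μ = 1.36 · 2.88 · 0.222 / 1.69e-05 = 5.145e+04.
Re > 4000 → turbulent. Relative roughness ε/D = 1.5e-06/0.222 = 6.76e-06. Swamee-Jain: f = 0.25/(log₁₀[6.76e-06/3.7 + 5.74/5.145e+04^0.9])² = 0.25/(log₁₀[1.83e-06 + 0.00033])² = 0.25/(-3.479)² = 0.02066.
Darcy-Weisbach: ΔP = f(L/D)(ρV²/2) = 0.02066·(11.5/0.222)·(1.36·2.88²/2) = 0.02066·51.8·5.64 = 6.035 Pa.
ΔP = 6.035 Pa = 6.04×10^-5 bar.

ΔP ≈ 6.04×10^-5 bar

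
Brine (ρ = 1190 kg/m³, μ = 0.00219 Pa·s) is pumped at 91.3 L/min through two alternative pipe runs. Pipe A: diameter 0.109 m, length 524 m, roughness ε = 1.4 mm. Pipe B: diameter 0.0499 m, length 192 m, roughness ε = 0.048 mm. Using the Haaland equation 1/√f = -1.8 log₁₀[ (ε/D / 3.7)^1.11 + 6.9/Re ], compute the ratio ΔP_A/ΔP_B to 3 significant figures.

Pipe A: V = Q/A = 0.001522/0.009331 = 0.1631 m/s; Re = 9658; ε/D = 0.0128; Haaland → f = 0.04605; ΔP_A = f(L/D)(ρV²/2) = 3502 Pa.
Pipe B: V = Q/A = 0.001522/0.001956 = 0.7781 m/s; Re = 2.11e+04; ε/D = 0.000962; Haaland → f = 0.02726; ΔP_B = f(L/D)(ρV²/2) = 3.779e+04 Pa.
ΔP_A/ΔP_B = 3502/3.779e+04 = 0.0927.

ΔP_A/ΔP_B ≈ 0.0927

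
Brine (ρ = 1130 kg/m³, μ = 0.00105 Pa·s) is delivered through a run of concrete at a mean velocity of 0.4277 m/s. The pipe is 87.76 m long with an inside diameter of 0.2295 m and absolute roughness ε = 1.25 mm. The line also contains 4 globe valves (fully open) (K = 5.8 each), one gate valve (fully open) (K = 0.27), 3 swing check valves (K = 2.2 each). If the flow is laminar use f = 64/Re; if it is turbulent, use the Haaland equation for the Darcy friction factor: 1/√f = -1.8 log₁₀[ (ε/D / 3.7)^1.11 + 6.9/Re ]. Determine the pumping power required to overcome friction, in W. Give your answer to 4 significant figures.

Reynolds number Re = ρVD/μ = 1130 · 0.4277 · 0.2295 / 0.00105 = 1.056e+05.
Re > 4000 → turbulent. Relative roughness ε/D = 0.00125/0.2295 = 0.00545. Haaland: 1/√f = -1.8 log₁₀[(0.00545/3.7)^1.11 + 6.9/1.056e+05] = -1.8 log₁₀[0.000718 + 6.53e-05] = 5.59, so f = 0.032.
Total minor-loss coefficient ΣK = 4·5.8 + 1·0.27 + 3·2.2 = 30.1.
ΔP = [f·L/D + ΣK]·(ρV²/2) = [0.032·87.76/0.2295 + 30.1]·(1130·0.4277²/2) = [12.24 + 30.1]·103.4 = 4372 Pa.
Q = V·A = 0.4277·0.04137 = 0.01769 m³/s.
Pumping power P = QΔP = 0.01769·4372 = 77.360 W = 77.36 W.

P ≈ 77.36 W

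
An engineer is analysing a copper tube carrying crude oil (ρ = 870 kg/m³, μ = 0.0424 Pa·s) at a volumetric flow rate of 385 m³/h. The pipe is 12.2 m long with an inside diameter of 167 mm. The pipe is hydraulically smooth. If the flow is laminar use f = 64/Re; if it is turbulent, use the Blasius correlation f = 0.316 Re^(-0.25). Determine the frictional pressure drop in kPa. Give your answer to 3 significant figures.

ΔP ≈ 21.0 kPa

Q = 385 m³/h = 385/3600 = 0.1069 m³/s.
Cross-sectional area A = πD²/4 = π(0.167)²/4 = 0.0219 m²; mean velocity V = Q/A = 0.1069/0.0219 = 4.882 m/s.
Reynolds number Re = ρVD/μ = 870 · 4.882 · 0.167 / 0.0424 = 1.673e+04.
Re > 4000 → turbulent. Smooth-pipe (Blasius): f = 0.316 Re^(-0.25) = 0.316/(1.673e+04)^0.25 = 0.02779.
Darcy-Weisbach: ΔP = f(L/D)(ρV²/2) = 0.02779·(12.2/0.167)·(870·4.882²/2) = 0.02779·73.05·1.037e+04 = 2.105e+04 Pa.
ΔP = 2.105e+04 Pa = 21.0 kPa.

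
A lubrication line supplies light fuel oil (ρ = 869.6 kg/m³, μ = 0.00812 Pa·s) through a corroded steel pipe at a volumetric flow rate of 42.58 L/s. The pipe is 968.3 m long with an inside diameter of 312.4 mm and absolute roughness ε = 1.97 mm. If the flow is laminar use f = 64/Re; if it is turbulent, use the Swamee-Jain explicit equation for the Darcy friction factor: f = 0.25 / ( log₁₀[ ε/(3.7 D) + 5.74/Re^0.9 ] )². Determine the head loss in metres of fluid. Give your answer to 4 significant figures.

h_f ≈ 1.807 m

Q = 42.58 L/s = 42.58/1000 = 0.04258 m³/s.
Cross-sectional area A = πD²/4 = π(0.3124)²/4 = 0.07665 m²; mean velocity V = Q/A = 0.04258/0.07665 = 0.5555 m/s.
Reynolds number Re = ρVD/μ = 869.6 · 0.5555 · 0.3124 / 0.00812 = 1.859e+04.
Re > 4000 → turbulent. Relative roughness ε/D = 0.00197/0.3124 = 0.00631. Swamee-Jain: f = 0.25/(log₁₀[0.00631/3.7 + 5.74/1.859e+04^0.9])² = 0.25/(log₁₀[0.0017 + 0.000825])² = 0.25/(-2.597)² = 0.03707.
Darcy-Weisbach: ΔP = f(L/D)(ρV²/2) = 0.03707·(968.3/0.3124)·(869.6·0.5555²/2) = 0.03707·3100·134.2 = 1.542e+04 Pa.
Head loss h_f = ΔP/(ρg) = 1.542e+04/(869.6·9.81) = 1.807 m.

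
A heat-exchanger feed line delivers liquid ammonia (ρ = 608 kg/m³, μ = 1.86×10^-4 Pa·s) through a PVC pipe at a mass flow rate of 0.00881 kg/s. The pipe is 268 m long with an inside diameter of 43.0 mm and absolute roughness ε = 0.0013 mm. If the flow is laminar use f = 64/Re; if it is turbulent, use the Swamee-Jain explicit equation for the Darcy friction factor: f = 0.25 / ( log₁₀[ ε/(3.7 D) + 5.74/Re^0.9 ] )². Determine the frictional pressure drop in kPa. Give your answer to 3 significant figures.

A = πD²/4 = π(0.043)²/4 = 0.001452 m²; mean velocity V = ṁ/(ρA) = 0.00881/(608 · 0.001452) = 0.009978 m/s.
Reynolds number Re = ρVD/μ = 608 · 0.009978 · 0.043 / 0.000186 = 1403.
Re < 2300 → laminar flow, so f = 64/Re = 64/1403 = 0.04563 (the turbulent correlation is not needed).
Darcy-Weisbach: ΔP = f(L/D)(ρV²/2) = 0.04563·(268/0.043)·(608·0.009978²/2) = 0.04563·6233·0.03027 = 8.608 Pa.
ΔP = 8.608 Pa = 0.00861 kPa.

ΔP ≈ 0.00861 kPa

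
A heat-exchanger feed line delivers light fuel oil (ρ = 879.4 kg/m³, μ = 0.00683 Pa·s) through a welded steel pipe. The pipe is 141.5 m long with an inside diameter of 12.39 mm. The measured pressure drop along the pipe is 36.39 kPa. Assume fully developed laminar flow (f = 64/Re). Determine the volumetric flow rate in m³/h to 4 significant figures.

Q ≈ 0.07840 m³/h

For laminar flow, f = 64/Re with Re = ρVD/μ, so Darcy-Weisbach reduces to ΔP = 32μLV/D². Solving for V: V = ΔP·D²/(32μL) = 3.639e+04·(0.01239)²/(32·0.00683·141.5) = 0.1806 m/s.
Check: Re = ρVD/μ = 879.4·0.1806·0.01239/0.00683 = 288.2 < 2300, so the laminar assumption holds.
Q = V·A = 0.1806·(π/4·0.01239²) = 2.178e-05 m³/s = 0.07840 m³/h.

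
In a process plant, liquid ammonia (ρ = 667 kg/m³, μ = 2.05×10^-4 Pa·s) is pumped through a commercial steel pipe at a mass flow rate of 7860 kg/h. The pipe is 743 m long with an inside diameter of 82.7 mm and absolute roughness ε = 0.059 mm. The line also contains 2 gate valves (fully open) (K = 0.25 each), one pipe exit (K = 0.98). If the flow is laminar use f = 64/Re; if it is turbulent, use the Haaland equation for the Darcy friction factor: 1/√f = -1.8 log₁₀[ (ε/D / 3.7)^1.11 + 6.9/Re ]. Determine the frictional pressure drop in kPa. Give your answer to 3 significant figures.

ṁ = 7860 kg/h = 7860/3600 = 2.183 kg/s.
A = πD²/4 = π(0.0827)²/4 = 0.005372 m²; mean velocity V = ṁ/(ρA) = 2.183/(667 · 0.005372) = 0.6094 m/s.
Reynolds number Re = ρVD/μ = 667 · 0.6094 · 0.0827 / 0.000205 = 1.64e+05.
Re > 4000 → turbulent. Relative roughness ε/D = 5.9e-05/0.0827 = 0.000713. Haaland: 1/√f = -1.8 log₁₀[(0.000713/3.7)^1.11 + 6.9/1.64e+05] = -1.8 log₁₀[7.53e-05 + 4.21e-05] = 7.075, so f = 0.01998.
Total minor-loss coefficient ΣK = 2·0.25 + 1·0.98 = 1.48.
ΔP = [f·L/D + ΣK]·(ρV²/2) = [0.01998·743/0.0827 + 1.48]·(667·0.6094²/2) = [179.5 + 1.48]·123.8 = 2.241e+04 Pa.
ΔP = 2.241e+04 Pa = 22.4 kPa.

ΔP ≈ 22.4 kPa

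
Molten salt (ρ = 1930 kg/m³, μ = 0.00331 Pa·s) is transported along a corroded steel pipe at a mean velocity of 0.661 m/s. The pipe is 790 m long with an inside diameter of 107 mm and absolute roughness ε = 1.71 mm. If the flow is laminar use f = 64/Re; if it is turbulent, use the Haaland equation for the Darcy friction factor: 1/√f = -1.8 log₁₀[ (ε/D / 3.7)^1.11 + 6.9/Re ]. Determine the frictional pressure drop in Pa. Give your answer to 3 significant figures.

Reynolds number Re = ρVD/μ = 1930 · 0.661 · 0.107 / 0.00331 = 4.124e+04.
Re > 4000 → turbulent. Relative roughness ε/D = 0.00171/0.107 = 0.016. Haaland: 1/√f = -1.8 log₁₀[(0.016/3.7)^1.11 + 6.9/4.124e+04] = -1.8 log₁₀[0.00237 + 0.000167] = 4.671, so f = 0.04583.
Darcy-Weisbach: ΔP = f(L/D)(ρV²/2) = 0.04583·(790/0.107)·(1930·0.661²/2) = 0.04583·7383·421.6 = 1.427e+05 Pa.

ΔP ≈ 143000 Pa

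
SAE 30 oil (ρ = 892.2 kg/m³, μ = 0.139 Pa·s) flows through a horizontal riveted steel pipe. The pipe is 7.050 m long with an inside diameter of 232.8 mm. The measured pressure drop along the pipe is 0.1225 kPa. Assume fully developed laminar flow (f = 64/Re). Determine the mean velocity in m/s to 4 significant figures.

For laminar flow, f = 64/Re with Re = ρVD/μ, so Darcy-Weisbach reduces to ΔP = 32μLV/D². Solving for V: V = ΔP·D²/(32μL) = 122.5·(0.2328)²/(32·0.139·7.05) = 0.2117 m/s.
Check: Re = ρVD/μ = 892.2·0.2117·0.2328/0.139 = 316.4 < 2300, so the laminar assumption holds.

V ≈ 0.2117 m/s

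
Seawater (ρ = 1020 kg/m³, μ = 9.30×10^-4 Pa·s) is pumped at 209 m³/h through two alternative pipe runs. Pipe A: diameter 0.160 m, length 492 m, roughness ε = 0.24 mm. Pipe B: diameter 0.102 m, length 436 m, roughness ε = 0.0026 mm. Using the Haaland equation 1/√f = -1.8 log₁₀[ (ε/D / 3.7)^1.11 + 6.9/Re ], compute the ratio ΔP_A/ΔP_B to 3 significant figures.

ΔP_A/ΔP_B ≈ 0.211

Pipe A: V = Q/A = 0.05806/0.02011 = 2.887 m/s; Re = 5.067e+05; ε/D = 0.0015; Haaland → f = 0.02216; ΔP_A = f(L/D)(ρV²/2) = 2.897e+05 Pa.
Pipe B: V = Q/A = 0.05806/0.008171 = 7.105 m/s; Re = 7.948e+05; ε/D = 2.55e-05; Haaland → f = 0.01246; ΔP_B = f(L/D)(ρV²/2) = 1.371e+06 Pa.
ΔP_A/ΔP_B = 2.897e+05/1.371e+06 = 0.211.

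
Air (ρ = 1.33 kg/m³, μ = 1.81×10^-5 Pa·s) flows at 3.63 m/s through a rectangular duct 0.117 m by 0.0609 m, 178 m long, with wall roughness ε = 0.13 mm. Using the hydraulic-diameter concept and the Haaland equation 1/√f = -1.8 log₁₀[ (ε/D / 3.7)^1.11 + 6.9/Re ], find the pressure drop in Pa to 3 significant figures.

Hydraulic diameter D_h = 4A/P = 4·(0.117·0.0609)/(2·(0.117+0.0609)) = 0.0285/0.3558 = 0.0801 m.
Re = ρVD_h/μ = 1.33·3.63·0.0801/1.81e-05 = 2.137e+04.
ε/D_h = 0.00013/0.0801 = 0.00162; Haaland gives 1/√f = -1.8 log₁₀[0.000187+0.000323] = 5.926, so f = 0.02848.
ΔP = f(L/D_h)(ρV²/2) = 0.02848·178/0.0801·8.763 = 554.5 Pa.

ΔP ≈ 554 Pa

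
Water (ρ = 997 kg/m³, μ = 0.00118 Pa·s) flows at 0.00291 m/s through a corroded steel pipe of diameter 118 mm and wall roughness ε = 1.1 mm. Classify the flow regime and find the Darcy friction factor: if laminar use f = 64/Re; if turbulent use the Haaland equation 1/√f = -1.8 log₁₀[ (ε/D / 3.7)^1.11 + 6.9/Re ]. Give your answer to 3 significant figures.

Re = ρVD/μ = 997·0.00291·0.118/0.00118 = 290.1.
Re < 2300 → laminar, so f = 64/Re = 0.2206 (roughness is irrelevant in laminar flow).

f ≈ 0.221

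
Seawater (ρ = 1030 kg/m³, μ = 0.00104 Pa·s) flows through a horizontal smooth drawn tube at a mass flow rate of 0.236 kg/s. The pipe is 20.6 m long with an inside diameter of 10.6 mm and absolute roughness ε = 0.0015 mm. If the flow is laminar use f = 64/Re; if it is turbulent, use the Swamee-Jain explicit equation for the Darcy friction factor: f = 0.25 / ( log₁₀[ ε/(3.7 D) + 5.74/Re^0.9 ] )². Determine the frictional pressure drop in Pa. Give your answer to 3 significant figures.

A = πD²/4 = π(0.0106)²/4 = 8.825e-05 m²; mean velocity V = ṁ/(ρA) = 0.236/(1030 · 8.825e-05) = 2.596 m/s.
Reynolds number Re = ρVD/μ = 1030 · 2.596 · 0.0106 / 0.00104 = 2.726e+04.
Re > 4000 → turbulent. Relative roughness ε/D = 1.5e-06/0.0106 = 0.000142. Swamee-Jain: f = 0.25/(log₁₀[0.000142/3.7 + 5.74/2.726e+04^0.9])² = 0.25/(log₁₀[3.82e-05 + 0.000585])² = 0.25/(-3.206)² = 0.02433.
Darcy-Weisbach: ΔP = f(L/D)(ρV²/2) = 0.02433·(20.6/0.0106)·(1030·2.596²/2) = 0.02433·1943·3472 = 1.642e+05 Pa.

ΔP ≈ 164000 Pa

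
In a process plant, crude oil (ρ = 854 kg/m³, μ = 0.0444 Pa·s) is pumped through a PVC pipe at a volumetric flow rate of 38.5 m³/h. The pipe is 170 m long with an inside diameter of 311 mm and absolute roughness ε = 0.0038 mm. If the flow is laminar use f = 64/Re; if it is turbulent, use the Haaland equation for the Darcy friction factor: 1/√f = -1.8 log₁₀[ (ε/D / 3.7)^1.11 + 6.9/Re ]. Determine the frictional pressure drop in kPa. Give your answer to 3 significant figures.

ΔP ≈ 0.352 kPa

Q = 38.5 m³/h = 38.5/3600 = 0.01069 m³/s.
Cross-sectional area A = πD²/4 = π(0.311)²/4 = 0.07596 m²; mean velocity V = Q/A = 0.01069/0.07596 = 0.1408 m/s.
Reynolds number Re = ρVD/μ = 854 · 0.1408 · 0.311 / 0.0444 = 842.1.
Re < 2300 → laminar flow, so f = 64/Re = 64/842.1 = 0.076 (the turbulent correlation is not needed).
Darcy-Weisbach: ΔP = f(L/D)(ρV²/2) = 0.076·(170/0.311)·(854·0.1408²/2) = 0.076·546.6·8.463 = 351.6 Pa.
ΔP = 351.6 Pa = 0.352 kPa.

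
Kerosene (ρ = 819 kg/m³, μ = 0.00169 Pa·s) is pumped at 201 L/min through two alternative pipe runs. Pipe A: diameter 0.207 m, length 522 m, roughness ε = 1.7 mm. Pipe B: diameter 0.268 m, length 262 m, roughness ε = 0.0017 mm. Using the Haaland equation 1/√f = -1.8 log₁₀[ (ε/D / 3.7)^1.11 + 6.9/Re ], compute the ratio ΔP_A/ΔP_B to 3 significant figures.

ΔP_A/ΔP_B ≈ 8.98

Pipe A: V = Q/A = 0.00335/0.03365 = 0.09954 m/s; Re = 9986; ε/D = 0.00821; Haaland → f = 0.04114; ΔP_A = f(L/D)(ρV²/2) = 421 Pa.
Pipe B: V = Q/A = 0.00335/0.05641 = 0.05939 m/s; Re = 7713; ε/D = 6.34e-06; Haaland → f = 0.03322; ΔP_B = f(L/D)(ρV²/2) = 46.9 Pa.
ΔP_A/ΔP_B = 421/46.9 = 8.98.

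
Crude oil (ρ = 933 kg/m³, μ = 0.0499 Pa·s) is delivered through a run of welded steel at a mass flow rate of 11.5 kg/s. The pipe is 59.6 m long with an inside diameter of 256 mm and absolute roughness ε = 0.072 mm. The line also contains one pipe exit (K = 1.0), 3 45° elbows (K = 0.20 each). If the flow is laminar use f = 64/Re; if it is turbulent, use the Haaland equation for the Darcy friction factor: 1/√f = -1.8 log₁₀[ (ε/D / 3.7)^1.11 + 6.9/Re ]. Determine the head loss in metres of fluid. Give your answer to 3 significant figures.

h_f ≈ 0.0427 m

A = πD²/4 = π(0.256)²/4 = 0.05147 m²; mean velocity V = ṁ/(ρA) = 11.5/(933 · 0.05147) = 0.2395 m/s.
Reynolds number Re = ρVD/μ = 933 · 0.2395 · 0.256 / 0.0499 = 1146.
Re < 2300 → laminar flow, so f = 64/Re = 64/1146 = 0.05584 (the turbulent correlation is not needed).
Total minor-loss coefficient ΣK = 1·1 + 3·0.2 = 1.6.
ΔP = [f·L/D + ΣK]·(ρV²/2) = [0.05584·59.6/0.256 + 1.6]·(933·0.2395²/2) = [13 + 1.6]·26.75 = 390.5 Pa.
Head loss h_f = ΔP/(ρg) = 390.5/(933·9.81) = 0.0427 m.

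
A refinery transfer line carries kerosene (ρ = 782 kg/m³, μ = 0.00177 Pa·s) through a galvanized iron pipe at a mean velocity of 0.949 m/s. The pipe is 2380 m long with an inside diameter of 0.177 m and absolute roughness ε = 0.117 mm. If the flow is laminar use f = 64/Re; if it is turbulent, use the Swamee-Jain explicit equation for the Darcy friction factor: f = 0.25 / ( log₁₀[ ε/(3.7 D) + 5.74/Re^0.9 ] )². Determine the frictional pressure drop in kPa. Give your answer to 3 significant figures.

Reynolds number Re = ρVD/μ = 782 · 0.949 · 0.177 / 0.00177 = 7.421e+04.
Re > 4000 → turbulent. Relative roughness ε/D = 0.000117/0.177 = 0.000661. Swamee-Jain: f = 0.25/(log₁₀[0.000661/3.7 + 5.74/7.421e+04^0.9])² = 0.25/(log₁₀[0.000179 + 0.000237])² = 0.25/(-3.381)² = 0.02187.
Darcy-Weisbach: ΔP = f(L/D)(ρV²/2) = 0.02187·(2380/0.177)·(782·0.949²/2) = 0.02187·1.345e+04·352.1 = 1.036e+05 Pa.
ΔP = 1.036e+05 Pa = 104 kPa.

ΔP ≈ 104 kPa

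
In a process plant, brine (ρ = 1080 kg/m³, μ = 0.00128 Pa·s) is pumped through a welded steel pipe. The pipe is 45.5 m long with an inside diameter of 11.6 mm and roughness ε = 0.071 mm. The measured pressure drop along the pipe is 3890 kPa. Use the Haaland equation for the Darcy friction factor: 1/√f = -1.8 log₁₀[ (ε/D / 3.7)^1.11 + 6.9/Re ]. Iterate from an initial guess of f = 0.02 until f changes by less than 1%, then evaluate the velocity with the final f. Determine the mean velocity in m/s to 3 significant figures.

Rearranging Darcy-Weisbach: V = √(2·ΔP·D/(f·L·ρ)). With ε/D = 7.1e-05/0.0116 = 0.00612, iterate starting from f = 0.02:
  f = 0.02 → V = √(2·3.89e+06·0.0116/(0.02·45.5·1080)) = 9.583 m/s; Re = ρVD/μ = 9.379e+04; f → 0.03318
  f = 0.03318 → V = 7.44 m/s; Re = 7.282e+04; f → 0.0334
Converged (Δf/f < 1%). With the final f = 0.0334: V = √(2·3.89e+06·0.0116/(0.0334·45.5·1080)) = 7.415 m/s.

V ≈ 7.41 m/s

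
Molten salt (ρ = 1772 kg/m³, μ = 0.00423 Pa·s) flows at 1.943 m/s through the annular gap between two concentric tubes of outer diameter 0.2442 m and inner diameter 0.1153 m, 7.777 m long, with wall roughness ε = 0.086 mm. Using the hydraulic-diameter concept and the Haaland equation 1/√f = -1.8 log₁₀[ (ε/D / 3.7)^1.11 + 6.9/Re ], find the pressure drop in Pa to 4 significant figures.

ΔP ≈ 4164 Pa

Hydraulic diameter D_h = 4A/P = D_o - D_i = 0.2442 - 0.1153 = 0.1289 m.
Re = ρVD_h/μ = 1772·1.943·0.1289/0.00423 = 1.049e+05.
ε/D_h = 8.6e-05/0.1289 = 0.000667; Haaland gives 1/√f = -1.8 log₁₀[6.99e-05+6.58e-05] = 6.962, so f = 0.02063.
ΔP = f(L/D_h)(ρV²/2) = 0.02063·7.777/0.1289·3345 = 4164 Pa.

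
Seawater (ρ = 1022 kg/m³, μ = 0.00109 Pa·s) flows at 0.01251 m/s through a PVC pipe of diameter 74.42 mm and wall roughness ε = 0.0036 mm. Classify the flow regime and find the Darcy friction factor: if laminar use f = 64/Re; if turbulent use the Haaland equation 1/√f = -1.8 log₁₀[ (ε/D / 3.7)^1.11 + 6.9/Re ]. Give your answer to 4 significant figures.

Re = ρVD/μ = 1022·0.01251·0.07442/0.00109 = 872.9.
Re < 2300 → laminar, so f = 64/Re = 0.07332 (roughness is irrelevant in laminar flow).

f ≈ 0.07332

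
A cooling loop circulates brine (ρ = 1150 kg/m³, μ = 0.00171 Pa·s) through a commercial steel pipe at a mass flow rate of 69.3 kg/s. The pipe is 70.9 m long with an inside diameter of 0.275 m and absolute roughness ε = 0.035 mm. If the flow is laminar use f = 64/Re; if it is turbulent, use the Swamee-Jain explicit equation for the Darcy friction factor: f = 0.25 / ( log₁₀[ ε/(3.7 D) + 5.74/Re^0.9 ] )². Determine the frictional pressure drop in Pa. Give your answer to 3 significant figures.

ΔP ≈ 2560 Pa

A = πD²/4 = π(0.275)²/4 = 0.0594 m²; mean velocity V = ṁ/(ρA) = 69.3/(1150 · 0.0594) = 1.015 m/s.
Reynolds number Re = ρVD/μ = 1150 · 1.015 · 0.275 / 0.00171 = 1.876e+05.
Re > 4000 → turbulent. Relative roughness ε/D = 3.5e-05/0.275 = 0.000127. Swamee-Jain: f = 0.25/(log₁₀[0.000127/3.7 + 5.74/1.876e+05^0.9])² = 0.25/(log₁₀[3.44e-05 + 0.000103])² = 0.25/(-3.862)² = 0.01676.
Darcy-Weisbach: ΔP = f(L/D)(ρV²/2) = 0.01676·(70.9/0.275)·(1150·1.015²/2) = 0.01676·257.8·591.9 = 2558 Pa.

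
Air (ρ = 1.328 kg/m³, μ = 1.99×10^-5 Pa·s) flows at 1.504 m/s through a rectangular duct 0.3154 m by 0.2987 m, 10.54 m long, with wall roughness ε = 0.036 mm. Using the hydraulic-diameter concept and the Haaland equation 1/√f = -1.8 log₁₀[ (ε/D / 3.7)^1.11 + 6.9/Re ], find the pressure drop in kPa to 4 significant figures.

ΔP ≈ 0.001208 kPa

Hydraulic diameter D_h = 4A/P = 4·(0.3154·0.2987)/(2·(0.3154+0.2987)) = 0.3768/1.228 = 0.3068 m.
Re = ρVD_h/μ = 1.328·1.504·0.3068/1.99e-05 = 3.08e+04.
ε/D_h = 3.6e-05/0.3068 = 0.000117; Haaland gives 1/√f = -1.8 log₁₀[1.01e-05+0.000224] = 6.535, so f = 0.02342.
ΔP = f(L/D_h)(ρV²/2) = 0.02342·10.54/0.3068·1.502 = 1.208 Pa.
ΔP = 0.001208 kPa.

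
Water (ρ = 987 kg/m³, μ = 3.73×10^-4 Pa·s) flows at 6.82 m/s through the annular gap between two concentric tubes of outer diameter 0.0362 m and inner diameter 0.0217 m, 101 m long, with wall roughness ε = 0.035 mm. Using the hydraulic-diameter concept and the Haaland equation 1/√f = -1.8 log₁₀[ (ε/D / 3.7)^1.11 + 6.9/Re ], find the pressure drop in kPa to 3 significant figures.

ΔP ≈ 4030 kPa

Hydraulic diameter D_h = 4A/P = D_o - D_i = 0.0362 - 0.0217 = 0.0145 m.
Re = ρVD_h/μ = 987·6.82·0.0145/0.000373 = 2.617e+05.
ε/D_h = 3.5e-05/0.0145 = 0.00241; Haaland gives 1/√f = -1.8 log₁₀[0.000291+2.64e-05] = 6.297, so f = 0.02522.
ΔP = f(L/D_h)(ρV²/2) = 0.02522·101/0.0145·2.295e+04 = 4.032e+06 Pa.
ΔP = 4030 kPa.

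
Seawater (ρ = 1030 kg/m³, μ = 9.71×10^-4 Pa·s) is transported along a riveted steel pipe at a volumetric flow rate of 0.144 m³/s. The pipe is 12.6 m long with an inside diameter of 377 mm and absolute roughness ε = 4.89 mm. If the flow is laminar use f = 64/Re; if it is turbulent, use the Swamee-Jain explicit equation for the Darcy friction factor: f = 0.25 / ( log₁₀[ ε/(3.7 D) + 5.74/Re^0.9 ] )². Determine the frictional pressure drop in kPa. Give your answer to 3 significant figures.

ΔP ≈ 1.19 kPa

Cross-sectional area A = πD²/4 = π(0.377)²/4 = 0.1116 m²; mean velocity V = Q/A = 0.144/0.1116 = 1.29 m/s.
Reynolds number Re = ρVD/μ = 1030 · 1.29 · 0.377 / 0.000971 = 5.159e+05.
Re > 4000 → turbulent. Relative roughness ε/D = 0.00489/0.377 = 0.013. Swamee-Jain: f = 0.25/(log₁₀[0.013/3.7 + 5.74/5.159e+05^0.9])² = 0.25/(log₁₀[0.00351 + 4.15e-05])² = 0.25/(-2.45)² = 0.04164.
Darcy-Weisbach: ΔP = f(L/D)(ρV²/2) = 0.04164·(12.6/0.377)·(1030·1.29²/2) = 0.04164·33.42·857 = 1193 Pa.
ΔP = 1193 Pa = 1.19 kPa.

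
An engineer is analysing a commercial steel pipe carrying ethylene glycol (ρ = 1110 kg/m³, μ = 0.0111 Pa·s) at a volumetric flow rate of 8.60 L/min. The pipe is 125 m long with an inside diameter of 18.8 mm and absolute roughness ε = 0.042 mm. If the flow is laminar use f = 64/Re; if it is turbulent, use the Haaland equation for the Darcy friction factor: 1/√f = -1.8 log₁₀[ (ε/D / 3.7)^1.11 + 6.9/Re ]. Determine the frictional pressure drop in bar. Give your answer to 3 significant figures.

Q = 8.60 L/min = 8.60/60000 = 0.0001433 m³/s.
Cross-sectional area A = πD²/4 = π(0.0188)²/4 = 0.0002776 m²; mean velocity V = Q/A = 0.0001433/0.0002776 = 0.5163 m/s.
Reynolds number Re = ρVD/μ = 1110 · 0.5163 · 0.0188 / 0.0111 = 970.7.
Re < 2300 → laminar flow, so f = 64/Re = 64/970.7 = 0.06593 (the turbulent correlation is not needed).
Darcy-Weisbach: ΔP = f(L/D)(ρV²/2) = 0.06593·(125/0.0188)·(1110·0.5163²/2) = 0.06593·6649·148 = 6.486e+04 Pa.
ΔP = 6.486e+04 Pa = 0.649 bar.

ΔP ≈ 0.649 bar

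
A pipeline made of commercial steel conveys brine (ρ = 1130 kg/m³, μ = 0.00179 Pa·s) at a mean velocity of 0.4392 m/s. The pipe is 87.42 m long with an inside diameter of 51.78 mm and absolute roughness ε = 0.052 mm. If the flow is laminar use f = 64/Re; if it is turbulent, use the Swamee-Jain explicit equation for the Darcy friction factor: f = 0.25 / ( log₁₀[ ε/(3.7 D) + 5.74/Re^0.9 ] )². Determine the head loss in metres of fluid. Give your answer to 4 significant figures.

Reynolds number Re = ρVD/μ = 1130 · 0.4392 · 0.05178 / 0.00179 = 1.436e+04.
Re > 4000 → turbulent. Relative roughness ε/D = 5.2e-05/0.05178 = 0.001. Swamee-Jain: f = 0.25/(log₁₀[0.001/3.7 + 5.74/1.436e+04^0.9])² = 0.25/(log₁₀[0.000271 + 0.00104])² = 0.25/(-2.882)² = 0.0301.
Darcy-Weisbach: ΔP = f(L/D)(ρV²/2) = 0.0301·(87.42/0.05178)·(1130·0.4392²/2) = 0.0301·1688·109 = 5539 Pa.
Head loss h_f = ΔP/(ρg) = 5539/(1130·9.81) = 0.4997 m.

h_f ≈ 0.4997 m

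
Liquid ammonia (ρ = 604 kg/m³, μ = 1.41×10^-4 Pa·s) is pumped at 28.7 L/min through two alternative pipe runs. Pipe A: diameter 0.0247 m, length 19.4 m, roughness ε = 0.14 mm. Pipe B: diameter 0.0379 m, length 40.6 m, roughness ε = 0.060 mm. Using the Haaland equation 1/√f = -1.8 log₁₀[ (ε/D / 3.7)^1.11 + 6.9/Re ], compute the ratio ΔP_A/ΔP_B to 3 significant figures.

Pipe A: V = Q/A = 0.0004783/0.0004792 = 0.9983 m/s; Re = 1.056e+05; ε/D = 0.00567; Haaland → f = 0.03236; ΔP_A = f(L/D)(ρV²/2) = 7650 Pa.
Pipe B: V = Q/A = 0.0004783/0.001128 = 0.424 m/s; Re = 6.884e+04; ε/D = 0.00158; Haaland → f = 0.02451; ΔP_B = f(L/D)(ρV²/2) = 1425 Pa.
ΔP_A/ΔP_B = 7650/1425 = 5.37.

ΔP_A/ΔP_B ≈ 5.37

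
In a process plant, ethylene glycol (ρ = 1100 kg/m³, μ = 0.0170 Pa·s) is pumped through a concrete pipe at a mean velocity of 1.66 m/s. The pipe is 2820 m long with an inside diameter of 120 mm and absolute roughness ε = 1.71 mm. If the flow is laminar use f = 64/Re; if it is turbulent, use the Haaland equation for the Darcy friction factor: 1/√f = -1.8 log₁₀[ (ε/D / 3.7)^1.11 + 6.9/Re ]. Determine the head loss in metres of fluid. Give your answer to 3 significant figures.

h_f ≈ 153 m

Reynolds number Re = ρVD/μ = 1100 · 1.66 · 0.12 / 0.017 = 1.289e+04.
Re > 4000 → turbulent. Relative roughness ε/D = 0.00171/0.12 = 0.0143. Haaland: 1/√f = -1.8 log₁₀[(0.0143/3.7)^1.11 + 6.9/1.289e+04] = -1.8 log₁₀[0.00209 + 0.000535] = 4.646, so f = 0.04634.
Darcy-Weisbach: ΔP = f(L/D)(ρV²/2) = 0.04634·(2820/0.12)·(1100·1.66²/2) = 0.04634·2.35e+04·1516 = 1.65e+06 Pa.
Head loss h_f = ΔP/(ρg) = 1.65e+06/(1100·9.81) = 153 m.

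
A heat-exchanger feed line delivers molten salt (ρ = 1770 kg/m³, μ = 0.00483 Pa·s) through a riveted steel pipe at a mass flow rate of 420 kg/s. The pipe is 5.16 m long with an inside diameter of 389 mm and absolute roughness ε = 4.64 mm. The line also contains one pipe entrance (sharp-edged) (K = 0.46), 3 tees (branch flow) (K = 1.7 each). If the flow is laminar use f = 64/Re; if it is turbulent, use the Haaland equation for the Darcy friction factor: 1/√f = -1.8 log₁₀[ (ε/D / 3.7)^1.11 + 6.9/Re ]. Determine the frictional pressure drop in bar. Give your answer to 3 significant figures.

A = πD²/4 = π(0.389)²/4 = 0.1188 m²; mean velocity V = ṁ/(ρA) = 420/(1770 · 0.1188) = 1.997 m/s.
Reynolds number Re = ρVD/μ = 1770 · 1.997 · 0.389 / 0.00483 = 2.846e+05.
Re > 4000 → turbulent. Relative roughness ε/D = 0.00464/0.389 = 0.0119. Haaland: 1/√f = -1.8 log₁₀[(0.0119/3.7)^1.11 + 6.9/2.846e+05] = -1.8 log₁₀[0.00172 + 2.42e-05] = 4.967, so f = 0.04053.
Total minor-loss coefficient ΣK = 1·0.46 + 3·1.7 = 5.56.
ΔP = [f·L/D + ΣK]·(ρV²/2) = [0.04053·5.16/0.389 + 5.56]·(1770·1.997²/2) = [0.5376 + 5.56]·3528 = 2.151e+04 Pa.
ΔP = 2.151e+04 Pa = 0.215 bar.

ΔP ≈ 0.215 bar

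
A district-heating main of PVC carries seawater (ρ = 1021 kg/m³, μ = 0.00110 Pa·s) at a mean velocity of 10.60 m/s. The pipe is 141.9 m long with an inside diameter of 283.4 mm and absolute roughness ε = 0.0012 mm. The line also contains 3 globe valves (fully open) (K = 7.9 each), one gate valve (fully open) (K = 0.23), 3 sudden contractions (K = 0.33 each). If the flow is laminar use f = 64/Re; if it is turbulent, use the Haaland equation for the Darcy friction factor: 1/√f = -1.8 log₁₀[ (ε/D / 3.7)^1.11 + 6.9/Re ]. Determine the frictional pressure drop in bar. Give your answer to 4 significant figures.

Reynolds number Re = ρVD/μ = 1021 · 10.6 · 0.2834 / 0.0011 = 2.788e+06.
Re > 4000 → turbulent. Relative roughness ε/D = 1.2e-06/0.2834 = 4.23e-06. Haaland: 1/√f = -1.8 log₁₀[(4.23e-06/3.7)^1.11 + 6.9/2.788e+06] = -1.8 log₁₀[2.54e-07 + 2.47e-06] = 10.02, so f = 0.00997.
Total minor-loss coefficient ΣK = 3·7.9 + 1·0.23 + 3·0.33 = 24.9.
ΔP = [f·L/D + ΣK]·(ρV²/2) = [0.00997·141.9/0.2834 + 24.9]·(1021·10.6²/2) = [4.992 + 24.9]·5.736e+04 = 1.716e+06 Pa.
ΔP = 1.716e+06 Pa = 17.16 bar.

ΔP ≈ 17.16 bar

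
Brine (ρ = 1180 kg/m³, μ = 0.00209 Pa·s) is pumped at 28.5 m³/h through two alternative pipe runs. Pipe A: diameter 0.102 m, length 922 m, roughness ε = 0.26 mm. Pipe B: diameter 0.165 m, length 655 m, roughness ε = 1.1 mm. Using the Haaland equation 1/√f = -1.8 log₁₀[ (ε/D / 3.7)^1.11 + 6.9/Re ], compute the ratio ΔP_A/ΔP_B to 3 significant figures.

Pipe A: V = Q/A = 0.007917/0.008171 = 0.9688 m/s; Re = 5.579e+04; ε/D = 0.00255; Haaland → f = 0.02728; ΔP_A = f(L/D)(ρV²/2) = 1.366e+05 Pa.
Pipe B: V = Q/A = 0.007917/0.02138 = 0.3702 m/s; Re = 3.449e+04; ε/D = 0.00667; Haaland → f = 0.03525; ΔP_B = f(L/D)(ρV²/2) = 1.132e+04 Pa.
ΔP_A/ΔP_B = 1.366e+05/1.132e+04 = 12.1.

ΔP_A/ΔP_B ≈ 12.1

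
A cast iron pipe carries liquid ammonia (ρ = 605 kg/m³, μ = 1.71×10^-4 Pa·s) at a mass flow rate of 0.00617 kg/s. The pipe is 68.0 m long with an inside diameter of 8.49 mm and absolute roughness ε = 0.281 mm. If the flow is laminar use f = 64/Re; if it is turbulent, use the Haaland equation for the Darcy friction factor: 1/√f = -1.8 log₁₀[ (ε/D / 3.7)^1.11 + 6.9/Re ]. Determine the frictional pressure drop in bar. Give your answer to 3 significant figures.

ΔP ≈ 0.0510 bar

A = πD²/4 = π(0.00849)²/4 = 5.661e-05 m²; mean velocity V = ṁ/(ρA) = 0.00617/(605 · 5.661e-05) = 0.1801 m/s.
Reynolds number Re = ρVD/μ = 605 · 0.1801 · 0.00849 / 0.000171 = 5411.
Re > 4000 → turbulent. Relative roughness ε/D = 0.000281/0.00849 = 0.0331. Haaland: 1/√f = -1.8 log₁₀[(0.0331/3.7)^1.11 + 6.9/5411] = -1.8 log₁₀[0.00532 + 0.00128] = 3.925, so f = 0.06492.
Darcy-Weisbach: ΔP = f(L/D)(ρV²/2) = 0.06492·(68/0.00849)·(605·0.1801²/2) = 0.06492·8009·9.817 = 5104 Pa.
ΔP = 5104 Pa = 0.0510 bar.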